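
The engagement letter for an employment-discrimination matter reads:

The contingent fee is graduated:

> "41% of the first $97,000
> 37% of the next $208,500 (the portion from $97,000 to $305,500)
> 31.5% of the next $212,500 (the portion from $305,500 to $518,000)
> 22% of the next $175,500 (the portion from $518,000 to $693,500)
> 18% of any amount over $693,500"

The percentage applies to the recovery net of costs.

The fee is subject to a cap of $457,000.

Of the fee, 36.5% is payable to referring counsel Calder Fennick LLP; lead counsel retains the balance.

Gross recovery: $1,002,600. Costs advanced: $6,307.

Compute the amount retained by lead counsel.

Fee base (net of costs): $1,002,600 − $6,307 = $996,293
First $97,000 at 41% = $39,770.00
Next $208,500 at 37% = $77,145.00
Next $212,500 at 31.5% = $66,937.50
Next $175,500 at 22% = $38,610.00
Remaining $302,793 at 18% = $54,502.74
Fee: $39,770.00 + $77,145.00 + $66,937.50 + $38,610.00 + $54,502.74 = $276,965.24
$276,965.24 is under the $457,000 cap.
Referral share: 36.5% of $276,965.24 = $101,092.31; lead counsel retains $276,965.24 − $101,092.31 = $175,872.93.

$175,872.93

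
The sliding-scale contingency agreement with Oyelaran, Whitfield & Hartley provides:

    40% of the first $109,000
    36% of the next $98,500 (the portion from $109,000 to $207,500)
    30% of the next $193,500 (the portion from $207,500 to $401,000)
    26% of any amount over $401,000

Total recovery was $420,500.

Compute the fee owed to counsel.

$142,180.00

First $109,000 at 40% = $43,600.00
Next $98,500 at 36% = $35,460.00
Next $193,500 at 30% = $58,050.00
Remaining $19,500 at 26% = $5,070.00
Fee: $43,600.00 + $35,460.00 + $58,050.00 + $5,070.00 = $142,180.00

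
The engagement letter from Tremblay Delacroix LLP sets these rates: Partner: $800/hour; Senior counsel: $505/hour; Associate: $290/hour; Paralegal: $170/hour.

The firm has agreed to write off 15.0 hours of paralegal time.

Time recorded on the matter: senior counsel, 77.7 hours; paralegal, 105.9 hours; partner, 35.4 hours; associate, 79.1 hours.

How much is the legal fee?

$105,950.50

Partner: 35.4 × $800 = $28,320.00
Senior counsel: 77.7 × $505 = $39,238.50
Associate: 79.1 × $290 = $22,939.00
Paralegal: 105.9 × $170 = $18,003.00
Subtotal: $108,500.50
Write-off: 15.0 × $170 = $2,550.00
Total: $108,500.50 − $2,550.00 = $105,950.50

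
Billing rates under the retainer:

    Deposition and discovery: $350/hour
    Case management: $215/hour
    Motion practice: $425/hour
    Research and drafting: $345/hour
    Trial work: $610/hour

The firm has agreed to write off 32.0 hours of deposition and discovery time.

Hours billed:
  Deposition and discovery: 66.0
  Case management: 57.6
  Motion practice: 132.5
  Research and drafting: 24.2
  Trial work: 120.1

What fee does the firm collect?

Deposition and discovery: 66.0 × $350 = $23,100.00
Case management: 57.6 × $215 = $12,384.00
Motion practice: 132.5 × $425 = $56,312.50
Research and drafting: 24.2 × $345 = $8,349.00
Trial work: 120.1 × $610 = $73,261.00
Subtotal: $173,406.50
Write-off: 32.0 × $350 = $11,200.00
Total: $173,406.50 − $11,200.00 = $162,206.50

$162,206.50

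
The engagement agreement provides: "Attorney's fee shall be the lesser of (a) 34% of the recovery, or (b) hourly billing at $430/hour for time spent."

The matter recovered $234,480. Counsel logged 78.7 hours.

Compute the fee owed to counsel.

$33,841.00

(a) 34% of $234,480 = $79,723.20
(b) 78.7 × $430 = $33,841.00
The lesser is (b): $33,841.00.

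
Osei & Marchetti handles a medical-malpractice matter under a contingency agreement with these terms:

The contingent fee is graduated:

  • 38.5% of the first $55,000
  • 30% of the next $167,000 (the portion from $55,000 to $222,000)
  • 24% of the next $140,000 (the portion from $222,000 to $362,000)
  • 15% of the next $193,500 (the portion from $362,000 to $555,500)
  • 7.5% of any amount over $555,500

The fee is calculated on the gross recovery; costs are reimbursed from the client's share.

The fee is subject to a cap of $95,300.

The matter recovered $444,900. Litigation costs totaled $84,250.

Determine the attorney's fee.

Fee base is the gross recovery, $444,900; costs are reimbursed separately.
First $55,000 at 38.5% = $21,175.00
Next $167,000 at 30% = $50,100.00
Next $140,000 at 24% = $33,600.00
Remaining $82,900 at 15% = $12,435.00
Fee: $21,175.00 + $50,100.00 + $33,600.00 + $12,435.00 = $117,310.00
$117,310.00 exceeds the $95,300 cap, so the fee is capped at $95,300.00.

$95,300.00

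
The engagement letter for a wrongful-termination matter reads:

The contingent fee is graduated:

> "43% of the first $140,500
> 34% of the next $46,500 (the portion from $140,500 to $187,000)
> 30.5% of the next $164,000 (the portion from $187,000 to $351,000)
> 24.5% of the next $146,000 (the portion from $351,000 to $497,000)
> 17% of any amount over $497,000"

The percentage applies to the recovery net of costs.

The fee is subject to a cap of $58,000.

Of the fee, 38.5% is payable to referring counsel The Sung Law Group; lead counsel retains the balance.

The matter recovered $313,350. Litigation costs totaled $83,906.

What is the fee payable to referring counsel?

Fee base (net of costs): $313,350 − $83,906 = $229,444
First $140,500 at 43% = $60,415.00
Next $46,500 at 34% = $15,810.00
Remaining $42,444 at 30.5% = $12,945.42
Fee: $60,415.00 + $15,810.00 + $12,945.42 = $89,170.42
$89,170.42 exceeds the $58,000 cap, so the fee is capped at $58,000.00.
Referral share: 38.5% of $58,000.00 = $22,330.00; lead counsel retains $58,000.00 − $22,330.00 = $35,670.00.

$22,330.00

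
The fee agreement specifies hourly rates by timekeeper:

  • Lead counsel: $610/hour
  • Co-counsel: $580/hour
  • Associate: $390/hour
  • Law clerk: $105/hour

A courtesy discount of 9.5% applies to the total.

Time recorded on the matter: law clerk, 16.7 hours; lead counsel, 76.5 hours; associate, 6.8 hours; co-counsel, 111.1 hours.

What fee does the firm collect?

Lead counsel: 76.5 × $610 = $46,665.00
Co-counsel: 111.1 × $580 = $64,438.00
Associate: 6.8 × $390 = $2,652.00
Law clerk: 16.7 × $105 = $1,753.50
Subtotal: $115,508.50
Less 9.5% discount: −$10,973.31
Total: $115,508.50 − $10,973.31 = $104,535.19

$104,535.19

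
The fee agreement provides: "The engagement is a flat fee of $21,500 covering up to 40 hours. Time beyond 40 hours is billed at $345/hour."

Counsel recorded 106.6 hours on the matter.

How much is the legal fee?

Flat fee: $21,500.00
Excess hours: 106.6 − 40 = 66.6
Overrun: 66.6 × $345 = $22,977.00
Total: $21,500.00 + $22,977.00 = $44,477.00

$44,477.00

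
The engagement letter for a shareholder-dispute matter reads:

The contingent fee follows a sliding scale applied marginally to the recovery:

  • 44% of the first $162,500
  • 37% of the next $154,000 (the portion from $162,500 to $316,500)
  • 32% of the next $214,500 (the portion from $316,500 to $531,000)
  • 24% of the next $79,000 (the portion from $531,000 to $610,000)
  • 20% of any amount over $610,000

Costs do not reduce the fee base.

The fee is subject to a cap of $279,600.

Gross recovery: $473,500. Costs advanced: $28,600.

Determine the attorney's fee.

$178,720.00

Fee base is the gross recovery, $473,500; costs are reimbursed separately.
First $162,500 at 44% = $71,500.00
Next $154,000 at 37% = $56,980.00
Remaining $157,000 at 32% = $50,240.00
Fee: $71,500.00 + $56,980.00 + $50,240.00 = $178,720.00
$178,720.00 is under the $279,600 cap.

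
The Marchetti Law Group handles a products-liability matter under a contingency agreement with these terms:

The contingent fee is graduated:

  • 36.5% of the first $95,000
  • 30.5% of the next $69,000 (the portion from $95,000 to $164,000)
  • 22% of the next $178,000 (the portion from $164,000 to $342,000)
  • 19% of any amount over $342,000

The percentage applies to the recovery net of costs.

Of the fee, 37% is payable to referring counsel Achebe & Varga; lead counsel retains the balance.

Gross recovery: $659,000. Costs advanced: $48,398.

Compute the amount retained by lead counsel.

$91,926.06

Fee base (net of costs): $659,000 − $48,398 = $610,602
First $95,000 at 36.5% = $34,675.00
Next $69,000 at 30.5% = $21,045.00
Next $178,000 at 22% = $39,160.00
Remaining $268,602 at 19% = $51,034.38
Fee: $34,675.00 + $21,045.00 + $39,160.00 + $51,034.38 = $145,914.38
Referral share: 37% of $145,914.38 = $53,988.32; lead counsel retains $145,914.38 − $53,988.32 = $91,926.06.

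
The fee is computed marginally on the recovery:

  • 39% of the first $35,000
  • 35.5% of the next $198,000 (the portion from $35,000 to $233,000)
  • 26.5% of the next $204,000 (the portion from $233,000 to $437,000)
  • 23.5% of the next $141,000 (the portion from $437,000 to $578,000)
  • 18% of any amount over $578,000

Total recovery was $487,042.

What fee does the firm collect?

$149,759.87

First $35,000 at 39% = $13,650.00
Next $198,000 at 35.5% = $70,290.00
Next $204,000 at 26.5% = $54,060.00
Remaining $50,042 at 23.5% = $11,759.87
Fee: $13,650.00 + $70,290.00 + $54,060.00 + $11,759.87 = $149,759.87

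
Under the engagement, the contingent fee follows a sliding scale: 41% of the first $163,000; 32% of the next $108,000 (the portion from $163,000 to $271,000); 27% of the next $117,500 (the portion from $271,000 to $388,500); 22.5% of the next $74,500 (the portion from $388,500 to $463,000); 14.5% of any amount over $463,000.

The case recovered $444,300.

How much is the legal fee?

$145,670.00

First $163,000 at 41% = $66,830.00
Next $108,000 at 32% = $34,560.00
Next $117,500 at 27% = $31,725.00
Remaining $55,800 at 22.5% = $12,555.00
Fee: $66,830.00 + $34,560.00 + $31,725.00 + $12,555.00 = $145,670.00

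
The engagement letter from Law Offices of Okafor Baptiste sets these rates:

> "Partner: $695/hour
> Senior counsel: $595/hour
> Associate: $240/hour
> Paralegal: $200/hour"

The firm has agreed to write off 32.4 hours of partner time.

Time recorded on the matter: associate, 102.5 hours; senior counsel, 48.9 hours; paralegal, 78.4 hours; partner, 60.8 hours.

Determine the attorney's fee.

Partner: 60.8 × $695 = $42,256.00
Senior counsel: 48.9 × $595 = $29,095.50
Associate: 102.5 × $240 = $24,600.00
Paralegal: 78.4 × $200 = $15,680.00
Subtotal: $111,631.50
Write-off: 32.4 × $695 = $22,518.00
Total: $111,631.50 − $22,518.00 = $89,113.50

$89,113.50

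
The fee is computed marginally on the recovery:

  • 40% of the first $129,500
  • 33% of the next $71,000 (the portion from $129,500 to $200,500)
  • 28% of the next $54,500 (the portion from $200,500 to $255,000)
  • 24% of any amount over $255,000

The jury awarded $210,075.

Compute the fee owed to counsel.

$77,911.00

First $129,500 at 40% = $51,800.00
Next $71,000 at 33% = $23,430.00
Remaining $9,575 at 28% = $2,681.00
Fee: $51,800.00 + $23,430.00 + $2,681.00 = $77,911.00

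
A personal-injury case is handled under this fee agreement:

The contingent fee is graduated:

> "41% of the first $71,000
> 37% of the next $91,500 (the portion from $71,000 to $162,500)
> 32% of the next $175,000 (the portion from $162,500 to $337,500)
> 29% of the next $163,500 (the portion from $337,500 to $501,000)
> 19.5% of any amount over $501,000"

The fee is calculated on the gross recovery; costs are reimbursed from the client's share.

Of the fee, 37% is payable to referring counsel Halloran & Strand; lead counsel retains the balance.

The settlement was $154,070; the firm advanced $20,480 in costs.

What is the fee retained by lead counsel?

Fee base is the gross recovery, $154,070; costs are reimbursed separately.
First $71,000 at 41% = $29,110.00
Remaining $83,070 at 37% = $30,735.90
Fee: $29,110.00 + $30,735.90 = $59,845.90
Referral share: 37% of $59,845.90 = $22,142.98; lead counsel retains $59,845.90 − $22,142.98 = $37,702.92.

$37,702.92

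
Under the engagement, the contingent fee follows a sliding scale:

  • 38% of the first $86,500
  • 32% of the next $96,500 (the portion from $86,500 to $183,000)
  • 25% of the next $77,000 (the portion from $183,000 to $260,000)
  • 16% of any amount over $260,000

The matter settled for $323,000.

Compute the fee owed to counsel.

$93,080.00

First $86,500 at 38% = $32,870.00
Next $96,500 at 32% = $30,880.00
Next $77,000 at 25% = $19,250.00
Remaining $63,000 at 16% = $10,080.00
Fee: $32,870.00 + $30,880.00 + $19,250.00 + $10,080.00 = $93,080.00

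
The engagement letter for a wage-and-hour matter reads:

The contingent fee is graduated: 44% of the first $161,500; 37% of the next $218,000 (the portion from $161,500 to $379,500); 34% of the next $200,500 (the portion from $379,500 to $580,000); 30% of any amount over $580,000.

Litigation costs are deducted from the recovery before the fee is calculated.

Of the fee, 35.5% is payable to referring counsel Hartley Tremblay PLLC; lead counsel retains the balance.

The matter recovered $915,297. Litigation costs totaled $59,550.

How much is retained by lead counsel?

$195,186.09

Fee base (net of costs): $915,297 − $59,550 = $855,747
First $161,500 at 44% = $71,060.00
Next $218,000 at 37% = $80,660.00
Next $200,500 at 34% = $68,170.00
Remaining $275,747 at 30% = $82,724.10
Fee: $71,060.00 + $80,660.00 + $68,170.00 + $82,724.10 = $302,614.10
Referral share: 35.5% of $302,614.10 = $107,428.01; lead counsel retains $302,614.10 − $107,428.01 = $195,186.09.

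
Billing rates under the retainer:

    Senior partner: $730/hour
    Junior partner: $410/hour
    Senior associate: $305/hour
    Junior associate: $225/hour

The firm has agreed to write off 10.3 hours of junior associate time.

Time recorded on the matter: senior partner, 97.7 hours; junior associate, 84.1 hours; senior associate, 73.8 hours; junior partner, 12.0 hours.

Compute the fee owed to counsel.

Senior partner: 97.7 × $730 = $71,321.00
Junior partner: 12.0 × $410 = $4,920.00
Senior associate: 73.8 × $305 = $22,509.00
Junior associate: 84.1 × $225 = $18,922.50
Subtotal: $117,672.50
Write-off: 10.3 × $225 = $2,317.50
Total: $117,672.50 − $2,317.50 = $115,355.00

$115,355.00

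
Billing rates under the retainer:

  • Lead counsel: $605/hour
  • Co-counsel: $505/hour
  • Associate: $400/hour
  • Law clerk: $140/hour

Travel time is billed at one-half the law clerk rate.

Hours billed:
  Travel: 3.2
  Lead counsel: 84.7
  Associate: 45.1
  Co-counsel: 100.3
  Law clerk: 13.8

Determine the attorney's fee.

Lead counsel: 84.7 × $605 = $51,243.50
Co-counsel: 100.3 × $505 = $50,651.50
Associate: 45.1 × $400 = $18,040.00
Law clerk: 13.8 × $140 = $1,932.00
Subtotal: $51,243.50 + $50,651.50 + $18,040.00 + $1,932.00 = $121,867.00
Travel: 3.2 × ($140 ÷ 2) = 3.2 × $70.00 = $224.00
Total: $121,867.00 + $224.00 = $122,091.00

$122,091.00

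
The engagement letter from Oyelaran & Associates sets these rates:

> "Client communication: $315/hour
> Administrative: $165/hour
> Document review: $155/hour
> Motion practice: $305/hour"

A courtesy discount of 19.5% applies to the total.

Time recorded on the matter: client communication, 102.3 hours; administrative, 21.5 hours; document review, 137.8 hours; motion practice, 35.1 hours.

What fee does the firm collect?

$54,608.38

Client communication: 102.3 × $315 = $32,224.50
Administrative: 21.5 × $165 = $3,547.50
Document review: 137.8 × $155 = $21,359.00
Motion practice: 35.1 × $305 = $10,705.50
Subtotal: $67,836.50
Less 19.5% discount: −$13,228.12
Total: $67,836.50 − $13,228.12 = $54,608.38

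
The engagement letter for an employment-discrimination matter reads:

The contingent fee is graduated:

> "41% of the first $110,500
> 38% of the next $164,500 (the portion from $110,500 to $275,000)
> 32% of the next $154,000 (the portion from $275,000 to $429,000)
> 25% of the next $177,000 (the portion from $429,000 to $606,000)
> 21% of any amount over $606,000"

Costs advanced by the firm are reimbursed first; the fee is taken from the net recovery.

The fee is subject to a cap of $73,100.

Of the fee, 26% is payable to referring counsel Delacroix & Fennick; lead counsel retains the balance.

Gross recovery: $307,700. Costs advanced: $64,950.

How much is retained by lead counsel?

Fee base (net of costs): $307,700 − $64,950 = $242,750
First $110,500 at 41% = $45,305.00
Remaining $132,250 at 38% = $50,255.00
Fee: $45,305.00 + $50,255.00 = $95,560.00
$95,560.00 exceeds the $73,100 cap, so the fee is capped at $73,100.00.
Referral share: 26% of $73,100.00 = $19,006.00; lead counsel retains $73,100.00 − $19,006.00 = $54,094.00.

$54,094.00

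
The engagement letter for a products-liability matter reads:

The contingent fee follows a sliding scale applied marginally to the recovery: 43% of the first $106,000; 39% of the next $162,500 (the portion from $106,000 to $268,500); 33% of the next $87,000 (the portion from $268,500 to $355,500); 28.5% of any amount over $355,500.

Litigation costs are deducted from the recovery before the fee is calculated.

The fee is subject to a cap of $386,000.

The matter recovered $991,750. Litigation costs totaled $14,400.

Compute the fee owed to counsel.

$314,892.25

Fee base (net of costs): $991,750 − $14,400 = $977,350
First $106,000 at 43% = $45,580.00
Next $162,500 at 39% = $63,375.00
Next $87,000 at 33% = $28,710.00
Remaining $621,850 at 28.5% = $177,227.25
Fee: $45,580.00 + $63,375.00 + $28,710.00 + $177,227.25 = $314,892.25
$314,892.25 is under the $386,000 cap.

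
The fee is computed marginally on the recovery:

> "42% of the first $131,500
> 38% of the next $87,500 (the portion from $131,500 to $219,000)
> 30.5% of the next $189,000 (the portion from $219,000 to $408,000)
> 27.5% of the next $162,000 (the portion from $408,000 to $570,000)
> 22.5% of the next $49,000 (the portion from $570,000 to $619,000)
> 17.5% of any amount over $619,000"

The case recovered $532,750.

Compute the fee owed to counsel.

$180,431.25

First $131,500 at 42% = $55,230.00
Next $87,500 at 38% = $33,250.00
Next $189,000 at 30.5% = $57,645.00
Remaining $124,750 at 27.5% = $34,306.25
Fee: $55,230.00 + $33,250.00 + $57,645.00 + $34,306.25 = $180,431.25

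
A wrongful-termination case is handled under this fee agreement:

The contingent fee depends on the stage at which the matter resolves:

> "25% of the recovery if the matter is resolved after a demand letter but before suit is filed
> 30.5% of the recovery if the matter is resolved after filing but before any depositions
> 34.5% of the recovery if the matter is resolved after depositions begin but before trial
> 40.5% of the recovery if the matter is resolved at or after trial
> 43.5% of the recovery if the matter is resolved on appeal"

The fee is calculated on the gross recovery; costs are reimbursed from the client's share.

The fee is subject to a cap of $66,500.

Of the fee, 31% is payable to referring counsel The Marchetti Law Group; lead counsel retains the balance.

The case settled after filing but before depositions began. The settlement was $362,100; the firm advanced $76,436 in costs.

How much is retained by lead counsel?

Fee base is the gross recovery, $362,100; costs are reimbursed separately.
The matter settled after filing but before depositions began, so the 30.5% rate applies.
$362,100 × 30.5% = $110,440.50
$110,440.50 exceeds the $66,500 cap, so the fee is capped at $66,500.00.
Referral share: 31% of $66,500.00 = $20,615.00; lead counsel retains $66,500.00 − $20,615.00 = $45,885.00.

$45,885.00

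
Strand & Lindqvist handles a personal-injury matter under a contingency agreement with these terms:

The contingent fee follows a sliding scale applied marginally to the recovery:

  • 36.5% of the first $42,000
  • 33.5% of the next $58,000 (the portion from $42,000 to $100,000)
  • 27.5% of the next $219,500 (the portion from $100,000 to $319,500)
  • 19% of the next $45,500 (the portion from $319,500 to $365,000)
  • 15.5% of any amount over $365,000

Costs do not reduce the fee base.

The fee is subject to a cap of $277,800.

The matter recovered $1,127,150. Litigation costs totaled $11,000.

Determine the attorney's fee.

$221,900.75

Fee base is the gross recovery, $1,127,150; costs are reimbursed separately.
First $42,000 at 36.5% = $15,330.00
Next $58,000 at 33.5% = $19,430.00
Next $219,500 at 27.5% = $60,362.50
Next $45,500 at 19% = $8,645.00
Remaining $762,150 at 15.5% = $118,133.25
Fee: $15,330.00 + $19,430.00 + $60,362.50 + $8,645.00 + $118,133.25 = $221,900.75
$221,900.75 is under the $277,800 cap.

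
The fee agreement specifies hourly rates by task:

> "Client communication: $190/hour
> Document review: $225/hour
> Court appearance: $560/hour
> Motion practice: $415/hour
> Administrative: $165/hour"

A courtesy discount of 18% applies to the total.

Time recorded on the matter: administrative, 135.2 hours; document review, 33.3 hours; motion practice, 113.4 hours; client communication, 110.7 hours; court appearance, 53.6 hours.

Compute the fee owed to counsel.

$104,886.61

Client communication: 110.7 × $190 = $21,033.00
Document review: 33.3 × $225 = $7,492.50
Court appearance: 53.6 × $560 = $30,016.00
Motion practice: 113.4 × $415 = $47,061.00
Administrative: 135.2 × $165 = $22,308.00
Subtotal: $127,910.50
Less 18% discount: −$23,023.89
Total: $127,910.50 − $23,023.89 = $104,886.61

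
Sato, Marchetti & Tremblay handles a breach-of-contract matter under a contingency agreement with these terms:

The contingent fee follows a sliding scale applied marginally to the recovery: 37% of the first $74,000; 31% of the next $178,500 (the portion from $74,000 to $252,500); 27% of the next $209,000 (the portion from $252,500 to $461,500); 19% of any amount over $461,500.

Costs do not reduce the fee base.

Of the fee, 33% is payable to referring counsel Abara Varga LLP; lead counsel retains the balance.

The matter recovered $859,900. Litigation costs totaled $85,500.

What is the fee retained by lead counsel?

$143,943.47

Fee base is the gross recovery, $859,900; costs are reimbursed separately.
First $74,000 at 37% = $27,380.00
Next $178,500 at 31% = $55,335.00
Next $209,000 at 27% = $56,430.00
Remaining $398,400 at 19% = $75,696.00
Fee: $27,380.00 + $55,335.00 + $56,430.00 + $75,696.00 = $214,841.00
Referral share: 33% of $214,841.00 = $70,897.53; lead counsel retains $214,841.00 − $70,897.53 = $143,943.47.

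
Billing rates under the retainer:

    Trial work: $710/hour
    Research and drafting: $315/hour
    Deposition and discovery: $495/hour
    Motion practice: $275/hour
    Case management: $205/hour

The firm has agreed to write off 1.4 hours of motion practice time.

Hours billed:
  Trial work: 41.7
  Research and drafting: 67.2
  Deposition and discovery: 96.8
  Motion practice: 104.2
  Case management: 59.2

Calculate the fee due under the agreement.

$139,097.00

Trial work: 41.7 × $710 = $29,607.00
Research and drafting: 67.2 × $315 = $21,168.00
Deposition and discovery: 96.8 × $495 = $47,916.00
Motion practice: 104.2 × $275 = $28,655.00
Case management: 59.2 × $205 = $12,136.00
Subtotal: $139,482.00
Write-off: 1.4 × $275 = $385.00
Total: $139,482.00 − $385.00 = $139,097.00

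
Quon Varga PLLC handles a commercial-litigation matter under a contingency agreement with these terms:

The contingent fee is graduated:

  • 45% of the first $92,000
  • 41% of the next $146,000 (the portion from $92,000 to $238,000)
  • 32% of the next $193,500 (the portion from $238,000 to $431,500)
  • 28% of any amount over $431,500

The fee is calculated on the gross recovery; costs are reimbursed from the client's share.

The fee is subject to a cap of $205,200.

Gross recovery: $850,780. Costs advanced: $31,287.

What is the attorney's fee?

Fee base is the gross recovery, $850,780; costs are reimbursed separately.
First $92,000 at 45% = $41,400.00
Next $146,000 at 41% = $59,860.00
Next $193,500 at 32% = $61,920.00
Remaining $419,280 at 28% = $117,398.40
Fee: $41,400.00 + $59,860.00 + $61,920.00 + $117,398.40 = $280,578.40
$280,578.40 exceeds the $205,200 cap, so the fee is capped at $205,200.00.

$205,200.00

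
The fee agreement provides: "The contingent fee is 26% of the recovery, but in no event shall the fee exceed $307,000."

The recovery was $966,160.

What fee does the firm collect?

26% of $966,160 = $251,201.60
That is under the $307,000 cap.

$251,201.60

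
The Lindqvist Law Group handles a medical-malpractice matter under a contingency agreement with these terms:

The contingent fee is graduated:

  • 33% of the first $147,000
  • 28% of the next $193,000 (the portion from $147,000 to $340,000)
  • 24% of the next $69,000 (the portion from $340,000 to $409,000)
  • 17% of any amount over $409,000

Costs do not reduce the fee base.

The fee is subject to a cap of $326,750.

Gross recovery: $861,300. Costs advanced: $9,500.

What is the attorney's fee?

Fee base is the gross recovery, $861,300; costs are reimbursed separately.
First $147,000 at 33% = $48,510.00
Next $193,000 at 28% = $54,040.00
Next $69,000 at 24% = $16,560.00
Remaining $452,300 at 17% = $76,891.00
Fee: $48,510.00 + $54,040.00 + $16,560.00 + $76,891.00 = $196,001.00
$196,001.00 is under the $326,750 cap.

$196,001.00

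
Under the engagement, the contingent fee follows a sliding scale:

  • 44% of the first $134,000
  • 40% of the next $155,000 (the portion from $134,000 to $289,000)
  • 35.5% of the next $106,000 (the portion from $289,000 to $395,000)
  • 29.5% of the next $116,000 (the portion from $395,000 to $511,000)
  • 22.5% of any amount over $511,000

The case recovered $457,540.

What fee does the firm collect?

First $134,000 at 44% = $58,960.00
Next $155,000 at 40% = $62,000.00
Next $106,000 at 35.5% = $37,630.00
Remaining $62,540 at 29.5% = $18,449.30
Fee: $58,960.00 + $62,000.00 + $37,630.00 + $18,449.30 = $177,039.30

$177,039.30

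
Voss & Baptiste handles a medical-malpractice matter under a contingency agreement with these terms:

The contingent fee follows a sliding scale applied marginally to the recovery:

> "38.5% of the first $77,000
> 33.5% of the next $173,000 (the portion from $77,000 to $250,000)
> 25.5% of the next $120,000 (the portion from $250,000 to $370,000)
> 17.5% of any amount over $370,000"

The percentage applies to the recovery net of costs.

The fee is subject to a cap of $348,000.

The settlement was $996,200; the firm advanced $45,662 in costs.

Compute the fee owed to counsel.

$219,794.15

Fee base (net of costs): $996,200 − $45,662 = $950,538
First $77,000 at 38.5% = $29,645.00
Next $173,000 at 33.5% = $57,955.00
Next $120,000 at 25.5% = $30,600.00
Remaining $580,538 at 17.5% = $101,594.15
Fee: $29,645.00 + $57,955.00 + $30,600.00 + $101,594.15 = $219,794.15
$219,794.15 is under the $348,000 cap.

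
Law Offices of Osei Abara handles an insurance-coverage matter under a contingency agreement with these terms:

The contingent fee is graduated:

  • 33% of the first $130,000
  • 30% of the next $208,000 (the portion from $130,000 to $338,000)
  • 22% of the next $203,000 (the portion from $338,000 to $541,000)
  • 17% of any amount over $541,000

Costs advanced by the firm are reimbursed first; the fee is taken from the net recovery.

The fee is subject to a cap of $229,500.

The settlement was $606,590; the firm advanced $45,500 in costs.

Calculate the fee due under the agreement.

$153,375.30

Fee base (net of costs): $606,590 − $45,500 = $561,090
First $130,000 at 33% = $42,900.00
Next $208,000 at 30% = $62,400.00
Next $203,000 at 22% = $44,660.00
Remaining $20,090 at 17% = $3,415.30
Fee: $42,900.00 + $62,400.00 + $44,660.00 + $3,415.30 = $153,375.30
$153,375.30 is under the $229,500 cap.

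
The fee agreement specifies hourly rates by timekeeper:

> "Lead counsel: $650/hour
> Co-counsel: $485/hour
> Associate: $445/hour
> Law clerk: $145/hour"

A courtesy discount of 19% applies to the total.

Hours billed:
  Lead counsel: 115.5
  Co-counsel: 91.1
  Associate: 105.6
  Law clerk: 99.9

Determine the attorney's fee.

$146,396.16

Lead counsel: 115.5 × $650 = $75,075.00
Co-counsel: 91.1 × $485 = $44,183.50
Associate: 105.6 × $445 = $46,992.00
Law clerk: 99.9 × $145 = $14,485.50
Subtotal: $180,736.00
Less 19% discount: −$34,339.84
Total: $180,736.00 − $34,339.84 = $146,396.16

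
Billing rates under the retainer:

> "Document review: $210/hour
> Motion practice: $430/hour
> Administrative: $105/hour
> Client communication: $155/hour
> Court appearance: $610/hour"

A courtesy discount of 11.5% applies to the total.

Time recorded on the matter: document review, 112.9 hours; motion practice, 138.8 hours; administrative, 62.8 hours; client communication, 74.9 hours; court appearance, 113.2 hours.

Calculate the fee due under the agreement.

$151,023.92

Document review: 112.9 × $210 = $23,709.00
Motion practice: 138.8 × $430 = $59,684.00
Administrative: 62.8 × $105 = $6,594.00
Client communication: 74.9 × $155 = $11,609.50
Court appearance: 113.2 × $610 = $69,052.00
Subtotal: $170,648.50
Less 11.5% discount: −$19,624.58
Total: $170,648.50 − $19,624.58 = $151,023.92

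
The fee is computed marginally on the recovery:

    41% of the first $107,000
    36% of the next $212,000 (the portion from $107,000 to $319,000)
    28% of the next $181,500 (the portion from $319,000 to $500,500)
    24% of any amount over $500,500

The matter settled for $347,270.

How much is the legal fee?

First $107,000 at 41% = $43,870.00
Next $212,000 at 36% = $76,320.00
Remaining $28,270 at 28% = $7,915.60
Fee: $43,870.00 + $76,320.00 + $7,915.60 = $128,105.60

$128,105.60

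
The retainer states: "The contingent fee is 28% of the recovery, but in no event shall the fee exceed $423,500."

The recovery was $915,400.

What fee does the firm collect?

$256,312.00

28% of $915,400 = $256,312.00
That is under the $423,500 cap.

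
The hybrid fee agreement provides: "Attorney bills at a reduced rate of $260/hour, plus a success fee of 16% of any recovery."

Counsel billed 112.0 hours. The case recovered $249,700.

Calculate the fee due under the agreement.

$69,072.00

Hourly: 112.0 × $260 = $29,120.00
Success fee: 16% of $249,700 = $39,952.00
Total: $29,120.00 + $39,952.00 = $69,072.00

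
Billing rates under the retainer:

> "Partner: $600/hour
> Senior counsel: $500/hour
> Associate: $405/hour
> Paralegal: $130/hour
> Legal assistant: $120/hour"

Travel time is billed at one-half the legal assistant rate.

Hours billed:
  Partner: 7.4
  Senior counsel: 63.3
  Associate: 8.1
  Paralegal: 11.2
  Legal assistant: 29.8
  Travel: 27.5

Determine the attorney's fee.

$46,052.50

Partner: 7.4 × $600 = $4,440.00
Senior counsel: 63.3 × $500 = $31,650.00
Associate: 8.1 × $405 = $3,280.50
Paralegal: 11.2 × $130 = $1,456.00
Legal assistant: 29.8 × $120 = $3,576.00
Subtotal: $4,440.00 + $31,650.00 + $3,280.50 + $1,456.00 + $3,576.00 = $44,402.50
Travel: 27.5 × ($120 ÷ 2) = 27.5 × $60.00 = $1,650.00
Total: $44,402.50 + $1,650.00 = $46,052.50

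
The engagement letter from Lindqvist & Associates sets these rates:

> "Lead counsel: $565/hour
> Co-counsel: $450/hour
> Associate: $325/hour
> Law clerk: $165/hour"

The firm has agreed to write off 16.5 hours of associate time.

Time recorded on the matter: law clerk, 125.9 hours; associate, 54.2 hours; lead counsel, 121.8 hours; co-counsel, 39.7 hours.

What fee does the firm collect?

Lead counsel: 121.8 × $565 = $68,817.00
Co-counsel: 39.7 × $450 = $17,865.00
Associate: 54.2 × $325 = $17,615.00
Law clerk: 125.9 × $165 = $20,773.50
Subtotal: $125,070.50
Write-off: 16.5 × $325 = $5,362.50
Total: $125,070.50 − $5,362.50 = $119,708.00

$119,708.00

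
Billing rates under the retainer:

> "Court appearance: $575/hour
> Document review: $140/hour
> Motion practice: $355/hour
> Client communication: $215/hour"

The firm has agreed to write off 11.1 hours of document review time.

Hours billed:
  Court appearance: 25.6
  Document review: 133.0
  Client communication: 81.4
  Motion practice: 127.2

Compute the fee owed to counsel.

Court appearance: 25.6 × $575 = $14,720.00
Document review: 133.0 × $140 = $18,620.00
Motion practice: 127.2 × $355 = $45,156.00
Client communication: 81.4 × $215 = $17,501.00
Subtotal: $95,997.00
Write-off: 11.1 × $140 = $1,554.00
Total: $95,997.00 − $1,554.00 = $94,443.00

$94,443.00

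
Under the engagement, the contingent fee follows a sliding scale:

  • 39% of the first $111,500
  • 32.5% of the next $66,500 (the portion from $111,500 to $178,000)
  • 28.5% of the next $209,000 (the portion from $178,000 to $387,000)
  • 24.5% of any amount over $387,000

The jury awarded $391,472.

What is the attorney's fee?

First $111,500 at 39% = $43,485.00
Next $66,500 at 32.5% = $21,612.50
Next $209,000 at 28.5% = $59,565.00
Remaining $4,472 at 24.5% = $1,095.64
Fee: $43,485.00 + $21,612.50 + $59,565.00 + $1,095.64 = $125,758.14

$125,758.14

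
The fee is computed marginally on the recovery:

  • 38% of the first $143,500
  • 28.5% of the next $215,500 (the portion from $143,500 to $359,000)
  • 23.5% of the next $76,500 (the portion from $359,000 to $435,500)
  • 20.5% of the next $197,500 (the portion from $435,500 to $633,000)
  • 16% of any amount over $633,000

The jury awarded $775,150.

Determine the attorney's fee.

First $143,500 at 38% = $54,530.00
Next $215,500 at 28.5% = $61,417.50
Next $76,500 at 23.5% = $17,977.50
Next $197,500 at 20.5% = $40,487.50
Remaining $142,150 at 16% = $22,744.00
Fee: $54,530.00 + $61,417.50 + $17,977.50 + $40,487.50 + $22,744.00 = $197,156.50

$197,156.50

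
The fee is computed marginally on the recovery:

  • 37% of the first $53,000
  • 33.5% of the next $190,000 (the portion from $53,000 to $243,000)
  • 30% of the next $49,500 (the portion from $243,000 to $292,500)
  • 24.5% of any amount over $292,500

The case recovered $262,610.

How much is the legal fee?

$89,143.00

First $53,000 at 37% = $19,610.00
Next $190,000 at 33.5% = $63,650.00
Remaining $19,610 at 30% = $5,883.00
Fee: $19,610.00 + $63,650.00 + $5,883.00 = $89,143.00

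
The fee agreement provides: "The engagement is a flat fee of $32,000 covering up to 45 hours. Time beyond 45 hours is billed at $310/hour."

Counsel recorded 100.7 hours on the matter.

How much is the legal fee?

Flat fee: $32,000.00
Excess hours: 100.7 − 45 = 55.7
Overrun: 55.7 × $310 = $17,267.00
Total: $32,000.00 + $17,267.00 = $49,267.00

$49,267.00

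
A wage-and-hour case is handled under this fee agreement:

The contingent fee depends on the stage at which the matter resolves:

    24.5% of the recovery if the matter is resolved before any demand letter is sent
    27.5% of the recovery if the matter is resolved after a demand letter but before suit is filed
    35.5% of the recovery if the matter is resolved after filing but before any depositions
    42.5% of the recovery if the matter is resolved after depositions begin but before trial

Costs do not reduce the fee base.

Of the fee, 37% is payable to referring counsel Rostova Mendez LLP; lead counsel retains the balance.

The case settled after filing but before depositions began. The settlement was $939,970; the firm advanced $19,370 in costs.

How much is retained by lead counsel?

Fee base is the gross recovery, $939,970; costs are reimbursed separately.
The matter settled after filing but before depositions began, so the 35.5% rate applies.
$939,970 × 35.5% = $333,689.35
Referral share: 37% of $333,689.35 = $123,465.06; lead counsel retains $333,689.35 − $123,465.06 = $210,224.29.

$210,224.29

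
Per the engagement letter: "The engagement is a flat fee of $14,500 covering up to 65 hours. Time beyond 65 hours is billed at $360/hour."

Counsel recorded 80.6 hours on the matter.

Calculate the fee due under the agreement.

$20,116.00

Flat fee: $14,500.00
Excess hours: 80.6 − 65 = 15.6
Overrun: 15.6 × $360 = $5,616.00
Total: $14,500.00 + $5,616.00 = $20,116.00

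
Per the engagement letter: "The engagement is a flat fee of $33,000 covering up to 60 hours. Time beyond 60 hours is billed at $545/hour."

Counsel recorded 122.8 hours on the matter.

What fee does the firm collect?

$67,226.00

Flat fee: $33,000.00
Excess hours: 122.8 − 60 = 62.8
Overrun: 62.8 × $545 = $34,226.00
Total: $33,000.00 + $34,226.00 = $67,226.00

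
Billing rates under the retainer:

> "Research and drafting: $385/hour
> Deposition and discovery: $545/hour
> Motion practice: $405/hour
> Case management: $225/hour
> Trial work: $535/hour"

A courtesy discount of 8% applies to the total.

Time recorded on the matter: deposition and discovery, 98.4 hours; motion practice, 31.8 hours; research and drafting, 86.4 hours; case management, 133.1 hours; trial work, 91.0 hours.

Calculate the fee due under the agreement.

$164,131.22

Research and drafting: 86.4 × $385 = $33,264.00
Deposition and discovery: 98.4 × $545 = $53,628.00
Motion practice: 31.8 × $405 = $12,879.00
Case management: 133.1 × $225 = $29,947.50
Trial work: 91.0 × $535 = $48,685.00
Subtotal: $178,403.50
Less 8% discount: −$14,272.28
Total: $178,403.50 − $14,272.28 = $164,131.22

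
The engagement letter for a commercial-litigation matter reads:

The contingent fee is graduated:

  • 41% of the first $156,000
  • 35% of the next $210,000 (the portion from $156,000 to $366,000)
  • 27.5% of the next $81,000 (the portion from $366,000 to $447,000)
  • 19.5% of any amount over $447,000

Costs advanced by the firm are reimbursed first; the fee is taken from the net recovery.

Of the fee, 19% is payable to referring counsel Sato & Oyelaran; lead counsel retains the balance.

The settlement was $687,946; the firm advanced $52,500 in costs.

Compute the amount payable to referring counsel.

Fee base (net of costs): $687,946 − $52,500 = $635,446
First $156,000 at 41% = $63,960.00
Next $210,000 at 35% = $73,500.00
Next $81,000 at 27.5% = $22,275.00
Remaining $188,446 at 19.5% = $36,746.97
Fee: $63,960.00 + $73,500.00 + $22,275.00 + $36,746.97 = $196,481.97
Referral share: 19% of $196,481.97 = $37,331.57; lead counsel retains $196,481.97 − $37,331.57 = $159,150.40.

$37,331.57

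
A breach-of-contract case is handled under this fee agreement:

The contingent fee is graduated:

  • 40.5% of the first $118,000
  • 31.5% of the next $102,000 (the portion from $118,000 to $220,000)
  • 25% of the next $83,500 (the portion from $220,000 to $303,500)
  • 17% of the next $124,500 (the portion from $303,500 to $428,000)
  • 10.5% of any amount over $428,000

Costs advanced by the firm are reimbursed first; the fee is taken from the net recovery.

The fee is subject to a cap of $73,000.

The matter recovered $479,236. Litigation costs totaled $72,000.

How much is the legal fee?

$73,000.00

Fee base (net of costs): $479,236 − $72,000 = $407,236
First $118,000 at 40.5% = $47,790.00
Next $102,000 at 31.5% = $32,130.00
Next $83,500 at 25% = $20,875.00
Remaining $103,736 at 17% = $17,635.12
Fee: $47,790.00 + $32,130.00 + $20,875.00 + $17,635.12 = $118,430.12
$118,430.12 exceeds the $73,000 cap, so the fee is capped at $73,000.00.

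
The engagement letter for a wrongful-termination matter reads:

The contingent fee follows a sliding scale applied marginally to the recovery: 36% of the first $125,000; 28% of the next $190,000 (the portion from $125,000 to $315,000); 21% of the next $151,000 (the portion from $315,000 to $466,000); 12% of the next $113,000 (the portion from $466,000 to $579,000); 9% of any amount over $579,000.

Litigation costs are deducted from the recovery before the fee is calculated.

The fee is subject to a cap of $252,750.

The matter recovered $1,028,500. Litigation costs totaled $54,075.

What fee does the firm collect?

Fee base (net of costs): $1,028,500 − $54,075 = $974,425
First $125,000 at 36% = $45,000.00
Next $190,000 at 28% = $53,200.00
Next $151,000 at 21% = $31,710.00
Next $113,000 at 12% = $13,560.00
Remaining $395,425 at 9% = $35,588.25
Fee: $45,000.00 + $53,200.00 + $31,710.00 + $13,560.00 + $35,588.25 = $179,058.25
$179,058.25 is under the $252,750 cap.

$179,058.25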